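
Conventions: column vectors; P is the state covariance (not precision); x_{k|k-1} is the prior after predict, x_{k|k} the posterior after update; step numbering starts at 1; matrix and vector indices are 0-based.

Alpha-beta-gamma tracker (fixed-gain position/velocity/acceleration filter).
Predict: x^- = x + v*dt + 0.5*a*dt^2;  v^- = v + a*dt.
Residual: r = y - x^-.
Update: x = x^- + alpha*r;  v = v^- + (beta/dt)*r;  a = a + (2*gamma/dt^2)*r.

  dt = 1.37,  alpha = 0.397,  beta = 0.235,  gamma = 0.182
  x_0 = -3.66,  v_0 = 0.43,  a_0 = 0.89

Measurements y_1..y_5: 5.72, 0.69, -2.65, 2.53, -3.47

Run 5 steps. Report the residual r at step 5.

resid = -7.8553

step 1: x_pred=-2.2357  r=7.9557  x^+=0.9227  v^+=3.0140  a^+=2.4329
step 2: x_pred=7.3350  r=-6.6450  x^+=4.6969  v^+=5.2072  a^+=1.1442
step 3: x_pred=12.9046  r=-15.5546  x^+=6.7294  v^+=4.1066  a^+=-1.8724
step 4: x_pred=10.5983  r=-8.0683  x^+=7.3952  v^+=0.1574  a^+=-3.4372
step 5: x_pred=4.3853  r=-7.8553  x^+=1.2667  v^+=-5.8989  a^+=-4.9606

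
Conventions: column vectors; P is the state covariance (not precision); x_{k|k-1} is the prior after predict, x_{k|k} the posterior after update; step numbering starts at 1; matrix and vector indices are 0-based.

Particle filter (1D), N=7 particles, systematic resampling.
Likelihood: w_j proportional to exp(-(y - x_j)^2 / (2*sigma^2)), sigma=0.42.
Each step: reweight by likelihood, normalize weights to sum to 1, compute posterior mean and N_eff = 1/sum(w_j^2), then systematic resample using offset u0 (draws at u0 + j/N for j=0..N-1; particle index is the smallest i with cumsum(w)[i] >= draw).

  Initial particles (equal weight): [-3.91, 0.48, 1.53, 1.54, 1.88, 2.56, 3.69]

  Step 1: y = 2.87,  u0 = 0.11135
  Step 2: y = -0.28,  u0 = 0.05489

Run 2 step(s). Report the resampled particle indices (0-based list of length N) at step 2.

resampled_idx = [0, 1, 2, 2, 3, 4, 5]

step 1: w=[0.0000, 0.0000, 0.0063, 0.0067, 0.0631, 0.7730, 0.1509]  mean=2.6743  Neff=1.6017  idx=[5, 5, 5, 5, 5, 5, 6]
step 2: w=[0.1667, 0.1667, 0.1667, 0.1667, 0.1667, 0.1667, 0.0000]  mean=2.5600  Neff=6.0000  idx=[0, 1, 2, 2, 3, 4, 5]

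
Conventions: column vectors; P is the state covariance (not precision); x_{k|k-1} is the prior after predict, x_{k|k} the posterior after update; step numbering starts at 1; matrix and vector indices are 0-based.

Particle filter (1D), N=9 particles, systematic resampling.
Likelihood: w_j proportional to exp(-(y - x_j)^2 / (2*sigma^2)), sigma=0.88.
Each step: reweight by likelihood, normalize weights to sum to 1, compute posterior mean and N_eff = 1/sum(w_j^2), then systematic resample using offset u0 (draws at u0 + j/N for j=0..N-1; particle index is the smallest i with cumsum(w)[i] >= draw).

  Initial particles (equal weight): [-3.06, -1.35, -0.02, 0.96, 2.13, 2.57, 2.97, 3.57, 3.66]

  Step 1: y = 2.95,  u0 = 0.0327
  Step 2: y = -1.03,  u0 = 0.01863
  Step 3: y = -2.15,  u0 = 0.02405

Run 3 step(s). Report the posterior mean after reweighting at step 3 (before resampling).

post_mean = 2.1342

step 1: w=[0.0000, 0.0000, 0.0008, 0.0187, 0.1564, 0.2199, 0.2414, 0.1884, 0.1744]  mean=2.9439  Neff=5.0674  idx=[4, 4, 5, 5, 6, 6, 7, 7, 8]
step 2: w=[0.4281, 0.4281, 0.0627, 0.0627, 0.0088, 0.0088, 0.0003, 0.0003, 0.0002]  mean=2.2012  Neff=2.6703  idx=[0, 0, 0, 0, 1, 1, 1, 1, 2]
step 3: w=[0.1238, 0.1238, 0.1238, 0.1238, 0.1238, 0.1238, 0.1238, 0.1238, 0.0096]  mean=2.1342  Neff=8.1497  idx=[0, 1, 1, 2, 3, 4, 5, 6, 7]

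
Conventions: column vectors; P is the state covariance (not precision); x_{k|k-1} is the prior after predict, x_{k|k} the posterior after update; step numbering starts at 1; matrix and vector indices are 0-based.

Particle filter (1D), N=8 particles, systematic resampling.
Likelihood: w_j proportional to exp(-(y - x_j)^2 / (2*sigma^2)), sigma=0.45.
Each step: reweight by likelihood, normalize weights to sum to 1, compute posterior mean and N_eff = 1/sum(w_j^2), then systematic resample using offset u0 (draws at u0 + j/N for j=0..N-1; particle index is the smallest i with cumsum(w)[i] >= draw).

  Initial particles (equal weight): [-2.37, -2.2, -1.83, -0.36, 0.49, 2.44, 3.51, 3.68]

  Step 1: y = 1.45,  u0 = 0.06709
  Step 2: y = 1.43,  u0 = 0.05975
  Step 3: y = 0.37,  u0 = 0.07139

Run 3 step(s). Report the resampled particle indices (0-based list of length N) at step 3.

step 1: w=[0.0000, 0.0000, 0.0000, 0.0016, 0.5351, 0.4631, 0.0001, 0.0000]  mean=1.3923  Neff=1.9967  idx=[4, 4, 4, 4, 5, 5, 5, 5]
step 2: w=[0.1459, 0.1459, 0.1459, 0.1459, 0.1041, 0.1041, 0.1041, 0.1041]  mean=1.3022  Neff=7.7831  idx=[0, 1, 2, 2, 3, 4, 6, 7]
step 3: w=[0.2000, 0.2000, 0.2000, 0.2000, 0.2000, 0.0000, 0.0000, 0.0000]  mean=0.4900  Neff=5.0002  idx=[0, 0, 1, 2, 2, 3, 4, 4]

resampled_idx = [0, 0, 1, 2, 2, 3, 4, 4]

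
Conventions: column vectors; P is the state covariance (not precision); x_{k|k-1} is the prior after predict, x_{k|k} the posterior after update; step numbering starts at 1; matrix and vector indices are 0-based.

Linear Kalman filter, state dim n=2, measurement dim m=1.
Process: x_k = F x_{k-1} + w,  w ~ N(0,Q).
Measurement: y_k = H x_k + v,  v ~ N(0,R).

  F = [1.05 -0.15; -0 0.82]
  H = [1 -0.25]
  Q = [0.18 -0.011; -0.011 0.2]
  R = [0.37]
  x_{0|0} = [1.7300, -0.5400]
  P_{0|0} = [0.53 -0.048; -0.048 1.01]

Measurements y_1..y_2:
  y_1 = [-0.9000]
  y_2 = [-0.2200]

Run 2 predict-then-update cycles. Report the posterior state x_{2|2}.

x_post = [-0.0864, 0.3781]

step 1: x^-=[1.8975, -0.4428]  P^-=[0.8022 -0.1766; -0.1766 0.8791]  S=[1.3154]  K=[0.6434; -0.3013]  nu=[-2.9082]  x^+=[0.0264, 0.4335]  P^+=[0.2577 0.0784; 0.0784 0.7597]
step 2: x^-=[-0.0373, 0.3554]  P^-=[0.4565 -0.0369; -0.0369 0.7108]  S=[0.8893]  K=[0.5236; -0.2413]  nu=[-0.0938]  x^+=[-0.0864, 0.3781]  P^+=[0.2126 0.0755; 0.0755 0.6590]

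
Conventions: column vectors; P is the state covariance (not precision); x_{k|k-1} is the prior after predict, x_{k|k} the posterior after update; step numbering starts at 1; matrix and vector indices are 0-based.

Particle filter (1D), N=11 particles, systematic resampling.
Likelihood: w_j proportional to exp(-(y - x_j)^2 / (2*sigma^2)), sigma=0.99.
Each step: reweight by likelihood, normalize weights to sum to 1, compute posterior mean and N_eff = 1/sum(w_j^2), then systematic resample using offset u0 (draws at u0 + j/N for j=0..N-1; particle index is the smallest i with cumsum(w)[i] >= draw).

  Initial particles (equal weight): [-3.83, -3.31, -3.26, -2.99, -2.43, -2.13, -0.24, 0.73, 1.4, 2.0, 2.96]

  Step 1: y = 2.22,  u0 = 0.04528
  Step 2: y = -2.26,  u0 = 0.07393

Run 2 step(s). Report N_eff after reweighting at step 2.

step 1: w=[0.0000, 0.0000, 0.0000, 0.0000, 0.0000, 0.0000, 0.0162, 0.1147, 0.2526, 0.3473, 0.2692]  mean=1.9247  Neff=3.6999  idx=[7, 8, 8, 8, 9, 9, 9, 9, 10, 10, 10]
step 2: w=[0.7431, 0.0765, 0.0765, 0.0765, 0.0068, 0.0068, 0.0068, 0.0068, 0.0001, 0.0001, 0.0001]  mean=0.9187  Neff=1.7546  idx=[0, 0, 0, 0, 0, 0, 0, 0, 1, 2, 5]

N_eff = 1.7546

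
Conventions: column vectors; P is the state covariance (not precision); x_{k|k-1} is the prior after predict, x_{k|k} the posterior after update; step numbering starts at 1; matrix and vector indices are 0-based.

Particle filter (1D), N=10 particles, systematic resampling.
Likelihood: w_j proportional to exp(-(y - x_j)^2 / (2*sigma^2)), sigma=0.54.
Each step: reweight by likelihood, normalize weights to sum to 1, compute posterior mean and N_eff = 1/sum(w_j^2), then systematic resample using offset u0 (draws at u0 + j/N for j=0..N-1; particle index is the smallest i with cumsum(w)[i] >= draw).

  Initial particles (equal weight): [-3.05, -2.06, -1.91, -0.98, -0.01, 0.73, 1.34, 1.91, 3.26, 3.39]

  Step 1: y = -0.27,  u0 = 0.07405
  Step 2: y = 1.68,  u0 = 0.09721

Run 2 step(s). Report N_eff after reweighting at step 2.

step 1: w=[0.0000, 0.0027, 0.0065, 0.2776, 0.5867, 0.1186, 0.0077, 0.0002, 0.0000, 0.0000]  mean=-0.1986  Neff=2.2968  idx=[3, 3, 3, 4, 4, 4, 4, 4, 5, 5]
step 2: w=[0.0000, 0.0000, 0.0000, 0.0161, 0.0161, 0.0161, 0.0161, 0.0161, 0.4597, 0.4597]  mean=0.6703  Neff=2.3592  idx=[8, 8, 8, 8, 8, 9, 9, 9, 9, 9]

N_eff = 2.3592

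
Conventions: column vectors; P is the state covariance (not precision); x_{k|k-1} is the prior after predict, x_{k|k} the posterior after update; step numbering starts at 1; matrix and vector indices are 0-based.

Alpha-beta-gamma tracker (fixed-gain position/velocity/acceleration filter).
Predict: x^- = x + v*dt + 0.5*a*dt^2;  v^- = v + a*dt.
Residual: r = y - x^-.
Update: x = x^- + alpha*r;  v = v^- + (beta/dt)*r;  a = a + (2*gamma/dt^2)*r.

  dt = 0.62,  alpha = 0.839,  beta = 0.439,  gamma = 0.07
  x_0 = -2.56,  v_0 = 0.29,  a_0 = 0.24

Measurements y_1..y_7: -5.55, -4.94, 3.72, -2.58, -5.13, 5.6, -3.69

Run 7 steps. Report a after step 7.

step 1: x_pred=-2.3341  r=-3.2159  x^+=-5.0322  v^+=-1.8383  a^+=-0.9313
step 2: x_pred=-6.3510  r=1.4110  x^+=-5.1672  v^+=-1.4166  a^+=-0.4174
step 3: x_pred=-6.1257  r=9.8457  x^+=2.1348  v^+=5.2960  a^+=3.1685
step 4: x_pred=6.0273  r=-8.6073  x^+=-1.1942  v^+=1.1659  a^+=0.0336
step 5: x_pred=-0.4649  r=-4.6651  x^+=-4.3789  v^+=-2.1164  a^+=-1.6654
step 6: x_pred=-6.0112  r=11.6112  x^+=3.7306  v^+=5.0725  a^+=2.5634
step 7: x_pred=7.3682  r=-11.0582  x^+=-1.9096  v^+=-1.1681  a^+=-1.4640

a_post = -1.4640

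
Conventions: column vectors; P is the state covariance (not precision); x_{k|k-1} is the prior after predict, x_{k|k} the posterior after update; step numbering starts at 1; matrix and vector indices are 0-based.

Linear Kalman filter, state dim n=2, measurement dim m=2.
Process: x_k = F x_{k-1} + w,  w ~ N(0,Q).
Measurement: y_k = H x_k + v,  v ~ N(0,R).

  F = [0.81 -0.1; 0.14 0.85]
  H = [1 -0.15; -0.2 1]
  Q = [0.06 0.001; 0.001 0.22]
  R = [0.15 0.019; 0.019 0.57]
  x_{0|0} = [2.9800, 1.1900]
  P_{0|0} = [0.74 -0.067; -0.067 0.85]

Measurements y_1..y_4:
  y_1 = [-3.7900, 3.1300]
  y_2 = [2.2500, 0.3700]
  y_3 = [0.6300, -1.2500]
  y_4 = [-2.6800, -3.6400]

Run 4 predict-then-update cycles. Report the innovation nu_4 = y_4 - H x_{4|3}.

step 1: x^-=[2.2948, 1.4287]  P^-=[0.5649 -0.0325; -0.0325 0.8327]  S=[0.7434 -0.2524; -0.2524 1.4383]  K=[0.7785 0.0354; -0.0146 0.5809]  nu=[-5.8705, 2.1603]  x^+=[-2.1987, 2.7691]  P^+=[0.1265 0.0603; 0.0603 0.3429]
step 2: x^-=[-2.0579, 2.0459]  P^-=[0.1367 0.0269; 0.0269 0.4846]  S=[0.2895 -0.0533; -0.0533 1.0493]  K=[0.4624 0.0231; -0.0748 0.4529]  nu=[4.6147, -2.0875]  x^+=[0.0277, 0.7552]  P^+=[0.0753 0.0370; 0.0370 0.2641]
step 3: x^-=[-0.0531, 0.6458]  P^-=[0.1061 0.0120; 0.0120 0.4211]  S=[0.2619 -0.0530; -0.0530 0.9905]  K=[0.4005 0.0122; -0.1109 0.4168]  nu=[0.7800, -1.9064]  x^+=[0.2361, -0.2352]  P^+=[0.0644 0.0274; 0.0274 0.2409]
step 4: x^-=[0.2148, -0.1669]  P^-=[0.1002 0.0063; 0.0063 0.4019]  S=[0.2574 -0.0548; -0.0548 0.9733]  K=[0.3874 0.0077; -0.1235 0.4046]  nu=[-2.9198, -3.4302]  x^+=[-0.9428, -1.1943]  P^+=[0.0619 0.0241; 0.0241 0.2331]

innov = [-2.9198, -3.4302]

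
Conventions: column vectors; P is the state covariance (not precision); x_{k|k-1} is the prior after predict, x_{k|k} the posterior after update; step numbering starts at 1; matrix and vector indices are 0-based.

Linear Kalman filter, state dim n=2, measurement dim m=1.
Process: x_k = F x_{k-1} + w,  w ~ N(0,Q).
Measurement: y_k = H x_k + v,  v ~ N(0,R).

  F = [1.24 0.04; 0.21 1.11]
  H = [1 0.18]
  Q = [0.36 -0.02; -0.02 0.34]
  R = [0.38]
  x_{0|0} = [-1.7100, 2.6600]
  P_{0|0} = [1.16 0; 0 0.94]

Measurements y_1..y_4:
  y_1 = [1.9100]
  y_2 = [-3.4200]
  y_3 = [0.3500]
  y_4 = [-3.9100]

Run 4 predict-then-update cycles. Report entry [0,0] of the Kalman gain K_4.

K[0,0] = 0.6368

step 1: x^-=[-2.0140, 2.5935]  P^-=[2.1451 0.3238; 0.3238 1.5493]  S=[2.6919]  K=[0.8185; 0.2239]  nu=[3.4572]  x^+=[0.8158, 3.3675]  P^+=[0.3416 -0.1695; -0.1695 1.4144]
step 2: x^-=[1.1463, 3.9093]  P^-=[0.8706 -0.1030; -0.1030 2.0187]  S=[1.2789]  K=[0.6662; 0.2036]  nu=[-5.2700]  x^+=[-2.3647, 2.8364]  P^+=[0.3029 -0.2765; -0.2765 1.9657]
step 3: x^-=[-2.8188, 2.6518]  P^-=[0.8015 -0.2367; -0.2367 2.6464]  S=[1.1820]  K=[0.6420; 0.2028]  nu=[2.6915]  x^+=[-1.0908, 3.1975]  P^+=[0.3143 -0.3906; -0.3906 2.5978]
step 4: x^-=[-1.2247, 3.3202]  P^-=[0.8086 -0.3637; -0.3637 3.3726]  S=[1.1670]  K=[0.6368; 0.2086]  nu=[-3.2829]  x^+=[-3.3154, 2.6355]  P^+=[0.3354 -0.5187; -0.5187 3.3218]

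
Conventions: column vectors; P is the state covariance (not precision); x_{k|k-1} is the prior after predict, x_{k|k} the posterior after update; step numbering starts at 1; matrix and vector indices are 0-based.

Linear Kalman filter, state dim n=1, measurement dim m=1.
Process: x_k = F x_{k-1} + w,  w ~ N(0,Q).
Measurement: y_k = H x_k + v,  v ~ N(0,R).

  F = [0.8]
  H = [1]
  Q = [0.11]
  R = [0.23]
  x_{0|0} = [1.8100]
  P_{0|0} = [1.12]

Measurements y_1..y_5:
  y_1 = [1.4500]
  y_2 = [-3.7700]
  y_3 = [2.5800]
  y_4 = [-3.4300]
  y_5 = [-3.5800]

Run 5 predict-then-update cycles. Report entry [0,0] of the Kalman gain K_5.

step 1: x^-=[1.4480]  P^-=[0.8268]  S=[1.0568]  K=[0.7824]  nu=[0.0020]  x^+=[1.4496]  P^+=[0.1799]
step 2: x^-=[1.1597]  P^-=[0.2252]  S=[0.4552]  K=[0.4947]  nu=[-4.9297]  x^+=[-1.2790]  P^+=[0.1138]
step 3: x^-=[-1.0232]  P^-=[0.1828]  S=[0.4128]  K=[0.4429]  nu=[3.6032]  x^+=[0.5725]  P^+=[0.1019]
step 4: x^-=[0.4580]  P^-=[0.1752]  S=[0.4052]  K=[0.4324]  nu=[-3.8880]  x^+=[-1.2230]  P^+=[0.0994]
step 5: x^-=[-0.9784]  P^-=[0.1736]  S=[0.4036]  K=[0.4302]  nu=[-2.6016]  x^+=[-2.0976]  P^+=[0.0989]

K[0,0] = 0.4302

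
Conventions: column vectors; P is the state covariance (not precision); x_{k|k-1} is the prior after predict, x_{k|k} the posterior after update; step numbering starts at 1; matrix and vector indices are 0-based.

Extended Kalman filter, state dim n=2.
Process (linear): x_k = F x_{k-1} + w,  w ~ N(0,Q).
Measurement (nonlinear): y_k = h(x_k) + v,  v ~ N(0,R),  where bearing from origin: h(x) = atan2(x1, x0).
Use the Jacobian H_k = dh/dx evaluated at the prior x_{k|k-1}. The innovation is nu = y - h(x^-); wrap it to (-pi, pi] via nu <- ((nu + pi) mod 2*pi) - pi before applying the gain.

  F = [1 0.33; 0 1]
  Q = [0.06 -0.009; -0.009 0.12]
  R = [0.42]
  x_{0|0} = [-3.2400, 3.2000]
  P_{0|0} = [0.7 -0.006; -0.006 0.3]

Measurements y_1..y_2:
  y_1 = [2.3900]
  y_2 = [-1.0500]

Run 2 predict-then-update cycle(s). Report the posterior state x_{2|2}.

x_post = [0.2976, 3.7907]

step 1: x^-=[-2.1840, 3.2000]  P^-=[0.7887 0.0840; 0.0840 0.4200]  H_jac=[-0.2132 -0.1455]  S=[0.4700]  K=[-0.3838; -0.1681]  nu=[0.2203]  x^+=[-2.2686, 3.1630]  P^+=[0.7195 0.0537; 0.0537 0.4067]
step 2: x^-=[-1.2248, 3.1630]  P^-=[0.8592 0.1789; 0.1789 0.5267]  H_jac=[-0.2749 -0.1065]  S=[0.5014]  K=[-0.5091; -0.2099]  nu=[-2.9902]  x^+=[0.2976, 3.7907]  P^+=[0.7292 0.1253; 0.1253 0.5046]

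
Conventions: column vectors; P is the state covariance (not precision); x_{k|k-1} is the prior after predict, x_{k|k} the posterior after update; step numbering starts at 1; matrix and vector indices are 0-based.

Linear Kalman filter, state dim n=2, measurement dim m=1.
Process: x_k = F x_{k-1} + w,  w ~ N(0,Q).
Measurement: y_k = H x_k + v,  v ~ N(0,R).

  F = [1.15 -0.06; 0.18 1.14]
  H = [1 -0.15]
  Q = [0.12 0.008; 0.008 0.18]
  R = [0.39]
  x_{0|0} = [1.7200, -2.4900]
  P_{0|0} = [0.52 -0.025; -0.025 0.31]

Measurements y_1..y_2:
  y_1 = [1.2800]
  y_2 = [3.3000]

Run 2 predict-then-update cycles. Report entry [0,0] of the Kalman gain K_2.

step 1: x^-=[2.1274, -2.5290]  P^-=[0.8123 0.0619; 0.0619 0.5895]  S=[1.1969]  K=[0.6709; -0.0221]  nu=[-1.2267]  x^+=[1.3044, -2.5019]  P^+=[0.2736 0.0797; 0.0797 0.5889]
step 2: x^-=[1.6502, -2.6173]  P^-=[0.4729 0.1280; 0.1280 0.9869]  S=[0.8468]  K=[0.5359; -0.0237]  nu=[1.2572]  x^+=[2.3239, -2.6471]  P^+=[0.2298 0.1387; 0.1387 0.9864]

K[0,0] = 0.5359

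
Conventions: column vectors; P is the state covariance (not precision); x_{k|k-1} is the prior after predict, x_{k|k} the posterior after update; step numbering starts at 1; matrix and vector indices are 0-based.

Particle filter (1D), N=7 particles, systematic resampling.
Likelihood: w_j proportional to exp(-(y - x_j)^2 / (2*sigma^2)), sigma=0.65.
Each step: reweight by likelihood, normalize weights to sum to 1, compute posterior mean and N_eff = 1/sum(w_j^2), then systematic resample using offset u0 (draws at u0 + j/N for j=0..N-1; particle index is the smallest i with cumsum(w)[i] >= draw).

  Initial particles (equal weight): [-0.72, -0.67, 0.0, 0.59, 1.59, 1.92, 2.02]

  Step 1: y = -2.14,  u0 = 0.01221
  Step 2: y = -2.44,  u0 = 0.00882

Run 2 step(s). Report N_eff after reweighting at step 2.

step 1: w=[0.5284, 0.4453, 0.0254, 0.0008, 0.0000, 0.0000, 0.0000]  mean=-0.6783  Neff=2.0914  idx=[0, 0, 0, 0, 1, 1, 1]
step 2: w=[0.1553, 0.1553, 0.1553, 0.1553, 0.1263, 0.1263, 0.1263]  mean=-0.7011  Neff=6.9302  idx=[0, 0, 1, 2, 3, 4, 5]

N_eff = 6.9302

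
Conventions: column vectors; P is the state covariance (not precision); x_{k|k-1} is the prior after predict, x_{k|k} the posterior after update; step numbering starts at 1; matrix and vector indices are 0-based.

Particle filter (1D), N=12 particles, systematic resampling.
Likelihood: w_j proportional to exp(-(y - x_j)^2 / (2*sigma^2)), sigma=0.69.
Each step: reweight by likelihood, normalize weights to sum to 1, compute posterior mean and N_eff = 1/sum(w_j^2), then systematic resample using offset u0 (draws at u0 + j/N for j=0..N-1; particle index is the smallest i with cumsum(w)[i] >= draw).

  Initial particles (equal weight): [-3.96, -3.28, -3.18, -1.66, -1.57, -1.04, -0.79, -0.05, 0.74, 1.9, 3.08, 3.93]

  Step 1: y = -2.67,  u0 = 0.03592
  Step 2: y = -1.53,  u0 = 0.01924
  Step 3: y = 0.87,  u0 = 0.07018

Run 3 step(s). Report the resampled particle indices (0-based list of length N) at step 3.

step 1: w=[0.0750, 0.2914, 0.3278, 0.1476, 0.1209, 0.0265, 0.0105, 0.0003, 0.0000, 0.0000, 0.0000, 0.0000]  mean=-2.7660  Neff=4.2515  idx=[0, 1, 1, 1, 2, 2, 2, 2, 3, 3, 4, 4]
step 2: w=[0.0005, 0.0093, 0.0093, 0.0093, 0.0133, 0.0133, 0.0133, 0.0133, 0.2278, 0.2278, 0.2315, 0.2315]  mean=-1.7454  Neff=4.7197  idx=[3, 8, 8, 8, 9, 9, 9, 10, 10, 11, 11, 11]
step 3: w=[0.0000, 0.0714, 0.0714, 0.0714, 0.0714, 0.0714, 0.0714, 0.1143, 0.1143, 0.1143, 0.1143, 0.1143]  mean=-1.6086  Neff=10.4261  idx=[1, 3, 4, 5, 6, 7, 8, 8, 9, 10, 11, 11]

resampled_idx = [1, 3, 4, 5, 6, 7, 8, 8, 9, 10, 11, 11]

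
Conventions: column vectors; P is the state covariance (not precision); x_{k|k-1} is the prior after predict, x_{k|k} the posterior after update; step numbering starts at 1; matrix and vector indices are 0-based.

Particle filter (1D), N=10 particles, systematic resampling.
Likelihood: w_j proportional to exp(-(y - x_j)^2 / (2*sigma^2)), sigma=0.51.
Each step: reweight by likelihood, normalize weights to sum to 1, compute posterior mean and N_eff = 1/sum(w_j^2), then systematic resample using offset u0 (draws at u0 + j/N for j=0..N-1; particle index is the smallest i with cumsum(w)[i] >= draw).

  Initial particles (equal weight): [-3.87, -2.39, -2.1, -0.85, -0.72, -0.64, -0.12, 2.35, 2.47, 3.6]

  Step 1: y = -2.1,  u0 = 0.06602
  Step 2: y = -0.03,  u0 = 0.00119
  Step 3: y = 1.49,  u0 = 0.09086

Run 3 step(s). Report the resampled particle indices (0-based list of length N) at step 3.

resampled_idx = [1, 2, 3, 4, 5, 6, 7, 8, 9, 9]

step 1: w=[0.0012, 0.4373, 0.5140, 0.0255, 0.0132, 0.0085, 0.0003, 0.0000, 0.0000, 0.0000]  mean=-2.1659  Neff=2.1917  idx=[1, 1, 1, 1, 2, 2, 2, 2, 2, 3]
step 2: w=[0.0001, 0.0001, 0.0001, 0.0001, 0.0010, 0.0010, 0.0010, 0.0010, 0.0010, 0.9949]  mean=-0.8565  Neff=1.0103  idx=[4, 9, 9, 9, 9, 9, 9, 9, 9, 9]
step 3: w=[0.0000, 0.1111, 0.1111, 0.1111, 0.1111, 0.1111, 0.1111, 0.1111, 0.1111, 0.1111]  mean=-0.8500  Neff=9.0000  idx=[1, 2, 3, 4, 5, 6, 7, 8, 9, 9]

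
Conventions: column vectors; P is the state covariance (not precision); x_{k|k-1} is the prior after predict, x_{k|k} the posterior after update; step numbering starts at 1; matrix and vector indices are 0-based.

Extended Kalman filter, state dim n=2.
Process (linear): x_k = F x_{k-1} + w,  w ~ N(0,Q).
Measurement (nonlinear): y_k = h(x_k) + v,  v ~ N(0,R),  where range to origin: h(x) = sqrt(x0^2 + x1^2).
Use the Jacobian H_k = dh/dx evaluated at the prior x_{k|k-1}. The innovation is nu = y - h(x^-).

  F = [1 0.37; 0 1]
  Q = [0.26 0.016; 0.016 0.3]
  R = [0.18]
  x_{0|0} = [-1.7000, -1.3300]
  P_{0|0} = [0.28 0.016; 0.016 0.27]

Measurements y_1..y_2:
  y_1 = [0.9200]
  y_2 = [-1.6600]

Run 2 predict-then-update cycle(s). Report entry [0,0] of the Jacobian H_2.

step 1: x^-=[-2.1921, -1.3300]  P^-=[0.5888 0.1319; 0.1319 0.5700]  H_jac=[-0.8549 -0.5187]  S=[0.8807]  K=[-0.6492; -0.4637]  nu=[-1.6440]  x^+=[-1.1247, -0.5676]  P^+=[0.2176 -0.1333; -0.1333 0.3806]
step 2: x^-=[-1.3347, -0.5676]  P^-=[0.4310 0.0235; 0.0235 0.6806]  H_jac=[-0.9202 -0.3913]  S=[0.6662]  K=[-0.6092; -0.4323]  nu=[-3.1104]  x^+=[0.5602, 0.7770]  P^+=[0.1838 -0.1519; -0.1519 0.5561]

H_jac[0,0] = -0.9202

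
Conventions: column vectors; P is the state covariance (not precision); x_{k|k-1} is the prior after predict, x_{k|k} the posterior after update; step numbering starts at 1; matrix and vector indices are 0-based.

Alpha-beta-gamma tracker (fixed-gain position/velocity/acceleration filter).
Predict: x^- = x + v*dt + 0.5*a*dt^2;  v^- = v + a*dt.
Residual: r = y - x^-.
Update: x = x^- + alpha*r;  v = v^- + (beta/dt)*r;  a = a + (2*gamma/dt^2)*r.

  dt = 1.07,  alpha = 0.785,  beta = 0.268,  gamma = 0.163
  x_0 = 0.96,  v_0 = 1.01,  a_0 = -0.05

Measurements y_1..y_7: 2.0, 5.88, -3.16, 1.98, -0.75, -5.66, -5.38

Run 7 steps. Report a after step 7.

step 1: x_pred=2.0121  r=-0.0121  x^+=2.0026  v^+=0.9535  a^+=-0.0534
step 2: x_pred=2.9922  r=2.8878  x^+=5.2591  v^+=1.6196  a^+=0.7688
step 3: x_pred=7.4322  r=-10.5922  x^+=-0.8827  v^+=-0.2108  a^+=-2.2472
step 4: x_pred=-2.3946  r=4.3746  x^+=1.0395  v^+=-1.5196  a^+=-1.0016
step 5: x_pred=-1.1598  r=0.4098  x^+=-0.8381  v^+=-2.4886  a^+=-0.8849
step 6: x_pred=-4.0075  r=-1.6525  x^+=-5.3047  v^+=-3.8493  a^+=-1.3554
step 7: x_pred=-10.1994  r=4.8194  x^+=-6.4162  v^+=-4.0925  a^+=0.0169

a_post = 0.0169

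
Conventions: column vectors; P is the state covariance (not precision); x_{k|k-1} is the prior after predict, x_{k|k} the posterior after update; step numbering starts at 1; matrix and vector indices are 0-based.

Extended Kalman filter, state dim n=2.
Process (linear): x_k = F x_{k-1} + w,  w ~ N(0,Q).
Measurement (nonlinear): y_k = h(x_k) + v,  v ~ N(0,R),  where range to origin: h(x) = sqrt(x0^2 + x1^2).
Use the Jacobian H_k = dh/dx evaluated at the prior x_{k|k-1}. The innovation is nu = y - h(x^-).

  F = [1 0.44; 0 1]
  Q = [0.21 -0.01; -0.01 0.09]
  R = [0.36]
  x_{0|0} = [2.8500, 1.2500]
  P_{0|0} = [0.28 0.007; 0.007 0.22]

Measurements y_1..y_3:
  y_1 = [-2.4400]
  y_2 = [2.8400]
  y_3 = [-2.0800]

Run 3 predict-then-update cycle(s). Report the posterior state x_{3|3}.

x_post = [0.3603, 0.5928]

step 1: x^-=[3.4000, 1.2500]  P^-=[0.5388 0.0938; 0.0938 0.3100]  H_jac=[0.9386 0.3451]  S=[0.9323]  K=[0.5771; 0.2092]  nu=[-6.0625]  x^+=[-0.0988, -0.0181]  P^+=[0.2282 -0.0187; -0.0187 0.2692]
step 2: x^-=[-0.1067, -0.0181]  P^-=[0.4739 0.0897; 0.0897 0.3592]  H_jac=[-0.9859 -0.1675]  S=[0.8603]  K=[-0.5605; -0.1727]  nu=[2.7317]  x^+=[-1.6379, -0.4900]  P^+=[0.2036 0.0064; 0.0064 0.3335]
step 3: x^-=[-1.8535, -0.4900]  P^-=[0.4838 0.1432; 0.1432 0.4235]  H_jac=[-0.9668 -0.2556]  S=[0.9106]  K=[-0.5538; -0.2709]  nu=[-3.9972]  x^+=[0.3603, 0.5928]  P^+=[0.2045 0.0066; 0.0066 0.3567]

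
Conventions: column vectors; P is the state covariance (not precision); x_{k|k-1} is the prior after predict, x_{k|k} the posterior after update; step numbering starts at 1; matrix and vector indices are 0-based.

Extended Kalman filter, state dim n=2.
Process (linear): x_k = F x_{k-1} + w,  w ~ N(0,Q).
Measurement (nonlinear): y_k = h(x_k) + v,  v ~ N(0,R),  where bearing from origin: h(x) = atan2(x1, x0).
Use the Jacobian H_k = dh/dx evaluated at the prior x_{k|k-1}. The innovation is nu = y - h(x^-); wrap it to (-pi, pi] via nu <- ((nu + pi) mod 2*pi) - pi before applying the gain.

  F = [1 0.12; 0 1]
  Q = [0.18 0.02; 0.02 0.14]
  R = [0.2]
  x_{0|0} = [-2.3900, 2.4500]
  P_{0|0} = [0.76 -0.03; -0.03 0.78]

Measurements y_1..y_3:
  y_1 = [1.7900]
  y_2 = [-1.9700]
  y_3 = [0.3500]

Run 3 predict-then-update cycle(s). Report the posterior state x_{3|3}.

step 1: x^-=[-2.0960, 2.4500]  P^-=[0.9440 0.0836; 0.0836 0.9200]  H_jac=[-0.2357 -0.2016]  S=[0.2978]  K=[-0.8038; -0.6891]  nu=[-0.4885]  x^+=[-1.7034, 2.7866]  P^+=[0.7517 -0.0813; -0.0813 0.7786]
step 2: x^-=[-1.3690, 2.7866]  P^-=[0.9234 0.0321; 0.0321 0.9186]  H_jac=[-0.2891 -0.1420]  S=[0.2983]  K=[-0.9100; -0.4684]  nu=[2.2857]  x^+=[-3.4491, 1.7159]  P^+=[0.6763 -0.0951; -0.0951 0.8531]
step 3: x^-=[-3.2432, 1.7159]  P^-=[0.8458 0.0273; 0.0273 0.9931]  H_jac=[-0.1275 -0.2409]  S=[0.2731]  K=[-0.4189; -0.8890]  nu=[-2.3049]  x^+=[-2.2777, 3.7649]  P^+=[0.7978 -0.0744; -0.0744 0.7774]

x_post = [-2.2777, 3.7649]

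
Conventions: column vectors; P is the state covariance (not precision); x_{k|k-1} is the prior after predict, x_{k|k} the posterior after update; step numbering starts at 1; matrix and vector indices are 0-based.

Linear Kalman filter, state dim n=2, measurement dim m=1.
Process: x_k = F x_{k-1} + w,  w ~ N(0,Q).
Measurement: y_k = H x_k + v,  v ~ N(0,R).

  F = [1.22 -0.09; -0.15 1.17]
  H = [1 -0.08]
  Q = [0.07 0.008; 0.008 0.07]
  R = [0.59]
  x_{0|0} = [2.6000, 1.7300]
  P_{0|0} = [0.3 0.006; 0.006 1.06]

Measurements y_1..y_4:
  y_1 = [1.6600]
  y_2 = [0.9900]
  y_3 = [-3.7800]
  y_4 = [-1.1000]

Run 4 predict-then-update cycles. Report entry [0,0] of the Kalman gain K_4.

K[0,0] = 0.4481

step 1: x^-=[3.0163, 1.6341]  P^-=[0.5238 -0.1499; -0.1499 1.5257]  S=[1.1475]  K=[0.4669; -0.2370]  nu=[-1.2256]  x^+=[2.4441, 1.9245]  P^+=[0.2736 -0.0229; -0.0229 1.4612]
step 2: x^-=[2.8086, 1.8851]  P^-=[0.4941 -0.2290; -0.2290 2.0845]  S=[1.1341]  K=[0.4519; -0.3489]  nu=[-1.6678]  x^+=[2.0550, 2.4670]  P^+=[0.2626 -0.0501; -0.0501 1.9464]
step 3: x^-=[2.2850, 2.5781]  P^-=[0.4876 -0.3173; -0.3173 2.7580]  S=[1.1460]  K=[0.4476; -0.4694]  nu=[-5.8588]  x^+=[-0.3375, 5.3281]  P^+=[0.2580 -0.0765; -0.0765 2.5055]
step 4: x^-=[-0.8913, 6.2845]  P^-=[0.4911 -0.4132; -0.4132 3.5324]  S=[1.1698]  K=[0.4481; -0.5948]  nu=[0.2940]  x^+=[-0.7595, 6.1095]  P^+=[0.2562 -0.1015; -0.1015 3.1185]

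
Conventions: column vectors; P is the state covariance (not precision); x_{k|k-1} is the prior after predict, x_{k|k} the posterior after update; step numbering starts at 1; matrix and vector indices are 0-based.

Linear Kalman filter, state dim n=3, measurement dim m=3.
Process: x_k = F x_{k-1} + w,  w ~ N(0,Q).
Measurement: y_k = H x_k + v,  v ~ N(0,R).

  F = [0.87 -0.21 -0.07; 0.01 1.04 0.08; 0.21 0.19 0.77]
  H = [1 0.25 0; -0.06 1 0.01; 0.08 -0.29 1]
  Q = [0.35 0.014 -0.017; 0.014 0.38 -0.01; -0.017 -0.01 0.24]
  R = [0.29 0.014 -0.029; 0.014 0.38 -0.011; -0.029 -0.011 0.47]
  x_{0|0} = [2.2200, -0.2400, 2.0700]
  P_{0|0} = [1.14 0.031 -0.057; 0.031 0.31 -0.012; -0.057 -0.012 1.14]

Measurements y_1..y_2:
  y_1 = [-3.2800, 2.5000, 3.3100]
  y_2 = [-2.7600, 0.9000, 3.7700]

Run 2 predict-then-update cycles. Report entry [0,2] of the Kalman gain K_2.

K[0,2] = 0.0334

step 1: x^-=[1.8369, -0.0618, 2.0145]  P^-=[1.2274 -0.0250 0.0860; -0.0250 0.7213 0.1195; 0.0860 0.1195 0.9579]  S=[1.5499 0.0972 0.1395; 0.0972 1.1111 -0.1048; 0.1395 -0.1048 1.4420]  K=[0.7934 -0.1532 0.0448; 0.0619 0.6440 -0.0227; 0.0047 0.1731 0.6571]  nu=[-5.1014, 2.6519, 1.1306]  x^+=[-2.5662, 1.3049, 3.1924]  P^+=[0.2350 -0.0332 -0.0287; -0.0332 0.2433 0.0537; -0.0287 0.0537 0.3247]
step 2: x^-=[-2.7301, 1.5868, 2.1672]  P^-=[0.5574 -0.0757 -0.0335; -0.0757 0.6535 0.0943; -0.0335 0.0943 0.4554]  S=[0.8504 0.0693 -0.0213; 0.0693 1.0465 -0.1099; -0.0213 -0.1099 0.9274]  K=[0.6457 -0.1438 0.0334; 0.0515 0.6227 -0.0341; -0.0117 0.1472 0.4759]  nu=[-0.4266, -0.8723, 2.2814]  x^+=[-2.8040, 0.9438, 3.1295]  P^+=[0.1928 -0.0341 -0.0268; -0.0341 0.2352 0.0465; -0.0268 0.0465 0.2380]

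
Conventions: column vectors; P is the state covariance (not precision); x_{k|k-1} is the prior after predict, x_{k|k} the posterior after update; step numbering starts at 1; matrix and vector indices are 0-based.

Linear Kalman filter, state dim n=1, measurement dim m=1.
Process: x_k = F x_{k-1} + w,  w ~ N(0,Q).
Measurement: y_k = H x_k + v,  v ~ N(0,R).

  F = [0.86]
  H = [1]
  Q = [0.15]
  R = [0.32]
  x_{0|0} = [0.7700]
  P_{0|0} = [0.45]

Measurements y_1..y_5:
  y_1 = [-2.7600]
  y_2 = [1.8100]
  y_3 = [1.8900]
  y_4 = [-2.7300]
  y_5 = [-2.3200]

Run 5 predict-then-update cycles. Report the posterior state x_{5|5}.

step 1: x^-=[0.6622]  P^-=[0.4828]  S=[0.8028]  K=[0.6014]  nu=[-3.4222]  x^+=[-1.3959]  P^+=[0.1924]
step 2: x^-=[-1.2005]  P^-=[0.2923]  S=[0.6123]  K=[0.4774]  nu=[3.0105]  x^+=[0.2367]  P^+=[0.1528]
step 3: x^-=[0.2036]  P^-=[0.2630]  S=[0.5830]  K=[0.4511]  nu=[1.6864]  x^+=[0.9643]  P^+=[0.1444]
step 4: x^-=[0.8293]  P^-=[0.2568]  S=[0.5768]  K=[0.4452]  nu=[-3.5593]  x^+=[-0.7552]  P^+=[0.1425]
step 5: x^-=[-0.6495]  P^-=[0.2554]  S=[0.5754]  K=[0.4438]  nu=[-1.6705]  x^+=[-1.3909]  P^+=[0.1420]

x_post = [-1.3909]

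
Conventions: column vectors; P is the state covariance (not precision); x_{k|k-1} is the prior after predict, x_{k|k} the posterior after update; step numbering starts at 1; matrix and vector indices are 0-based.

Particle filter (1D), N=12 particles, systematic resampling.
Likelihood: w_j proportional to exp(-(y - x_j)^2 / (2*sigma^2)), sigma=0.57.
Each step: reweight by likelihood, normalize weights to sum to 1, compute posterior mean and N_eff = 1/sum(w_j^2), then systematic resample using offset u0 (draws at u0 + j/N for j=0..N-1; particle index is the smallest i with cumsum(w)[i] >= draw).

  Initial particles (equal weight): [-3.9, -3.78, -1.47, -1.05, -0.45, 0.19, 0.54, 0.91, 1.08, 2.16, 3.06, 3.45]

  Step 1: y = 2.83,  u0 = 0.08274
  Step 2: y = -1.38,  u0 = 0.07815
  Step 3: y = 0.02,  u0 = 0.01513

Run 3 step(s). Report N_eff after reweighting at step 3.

N_eff = 12.0000

step 1: w=[0.0000, 0.0000, 0.0000, 0.0000, 0.0000, 0.0000, 0.0002, 0.0017, 0.0045, 0.2519, 0.4634, 0.2782]  mean=2.9287  Neff=2.8116  idx=[9, 9, 9, 10, 10, 10, 10, 10, 11, 11, 11, 11]
step 2: w=[0.3333, 0.3333, 0.3333, 0.0000, 0.0000, 0.0000, 0.0000, 0.0000, 0.0000, 0.0000, 0.0000, 0.0000]  mean=2.1600  Neff=3.0002  idx=[0, 0, 0, 0, 1, 1, 1, 1, 2, 2, 2, 2]
step 3: w=[0.0833, 0.0833, 0.0833, 0.0833, 0.0833, 0.0833, 0.0833, 0.0833, 0.0833, 0.0833, 0.0833, 0.0833]  mean=2.1600  Neff=12.0000  idx=[0, 1, 2, 3, 4, 5, 6, 7, 8, 9, 10, 11]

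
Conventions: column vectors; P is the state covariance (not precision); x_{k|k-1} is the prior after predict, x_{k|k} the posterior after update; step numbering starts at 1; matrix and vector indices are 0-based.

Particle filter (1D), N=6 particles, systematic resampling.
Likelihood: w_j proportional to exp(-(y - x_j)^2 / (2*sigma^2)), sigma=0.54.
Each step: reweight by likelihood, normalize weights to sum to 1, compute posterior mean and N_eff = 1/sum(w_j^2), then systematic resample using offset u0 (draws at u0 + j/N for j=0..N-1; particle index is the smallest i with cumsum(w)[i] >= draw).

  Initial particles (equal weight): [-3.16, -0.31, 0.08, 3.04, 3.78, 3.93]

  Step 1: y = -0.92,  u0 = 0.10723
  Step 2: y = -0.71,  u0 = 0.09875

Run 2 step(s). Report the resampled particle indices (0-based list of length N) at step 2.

step 1: w=[0.0003, 0.7457, 0.2541, 0.0000, 0.0000, 0.0000]  mean=-0.2116  Neff=1.6114  idx=[1, 1, 1, 1, 2, 2]
step 2: w=[0.2040, 0.2040, 0.2040, 0.2040, 0.0920, 0.0920]  mean=-0.2382  Neff=5.4534  idx=[0, 1, 2, 2, 3, 5]

resampled_idx = [0, 1, 2, 2, 3, 5]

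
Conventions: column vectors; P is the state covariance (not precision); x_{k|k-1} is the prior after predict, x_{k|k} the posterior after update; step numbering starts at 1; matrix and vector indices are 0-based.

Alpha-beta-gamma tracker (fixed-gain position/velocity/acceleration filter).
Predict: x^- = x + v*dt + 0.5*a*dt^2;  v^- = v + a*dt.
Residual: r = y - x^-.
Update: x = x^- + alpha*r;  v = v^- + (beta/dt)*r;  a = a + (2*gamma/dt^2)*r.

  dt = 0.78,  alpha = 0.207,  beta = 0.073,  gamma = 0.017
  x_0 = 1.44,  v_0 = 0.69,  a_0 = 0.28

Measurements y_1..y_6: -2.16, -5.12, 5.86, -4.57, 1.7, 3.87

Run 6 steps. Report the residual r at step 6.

resid = 4.1095

step 1: x_pred=2.0634  r=-4.2234  x^+=1.1891  v^+=0.5131  a^+=0.0440
step 2: x_pred=1.6028  r=-6.7228  x^+=0.2111  v^+=-0.0817  a^+=-0.3317
step 3: x_pred=0.0465  r=5.8135  x^+=1.2499  v^+=0.2036  a^+=-0.0068
step 4: x_pred=1.4066  r=-5.9766  x^+=0.1695  v^+=-0.3611  a^+=-0.3408
step 5: x_pred=-0.2159  r=1.9159  x^+=0.1807  v^+=-0.4476  a^+=-0.2338
step 6: x_pred=-0.2395  r=4.1095  x^+=0.6111  v^+=-0.2453  a^+=-0.0041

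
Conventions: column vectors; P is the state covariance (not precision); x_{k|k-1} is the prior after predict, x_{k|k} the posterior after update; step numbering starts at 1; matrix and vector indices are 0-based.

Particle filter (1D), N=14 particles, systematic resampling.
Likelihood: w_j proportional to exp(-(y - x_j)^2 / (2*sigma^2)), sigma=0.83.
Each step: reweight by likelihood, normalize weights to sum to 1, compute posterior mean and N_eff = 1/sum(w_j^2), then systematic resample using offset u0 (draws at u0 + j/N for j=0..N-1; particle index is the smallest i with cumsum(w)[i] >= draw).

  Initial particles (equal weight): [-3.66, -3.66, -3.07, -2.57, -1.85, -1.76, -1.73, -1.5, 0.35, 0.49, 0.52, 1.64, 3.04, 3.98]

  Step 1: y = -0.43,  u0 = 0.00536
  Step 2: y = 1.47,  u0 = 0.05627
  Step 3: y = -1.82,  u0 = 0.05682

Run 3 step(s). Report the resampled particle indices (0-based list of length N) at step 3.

resampled_idx = [0, 1, 2, 2, 3, 4, 5, 6, 7, 8, 9, 11, 12, 13]

step 1: w=[0.0002, 0.0002, 0.0021, 0.0119, 0.0764, 0.0914, 0.0968, 0.1438, 0.2123, 0.1786, 0.1715, 0.0147, 0.0001, 0.0000]  mean=-0.4485  Neff=6.6224  idx=[3, 4, 5, 6, 7, 7, 8, 8, 8, 9, 9, 9, 10, 10]
step 2: w=[0.0000, 0.0001, 0.0001, 0.0002, 0.0004, 0.0004, 0.1074, 0.1074, 0.1074, 0.1330, 0.1330, 0.1330, 0.1387, 0.1387]  mean=0.4506  Neff=7.9255  idx=[6, 7, 7, 8, 9, 9, 10, 10, 11, 11, 12, 12, 13, 13]
step 3: w=[0.0990, 0.0990, 0.0990, 0.0990, 0.0628, 0.0628, 0.0628, 0.0628, 0.0628, 0.0628, 0.0568, 0.0568, 0.0568, 0.0568]  mean=0.4414  Neff=13.1961  idx=[0, 1, 2, 2, 3, 4, 5, 6, 7, 8, 9, 11, 12, 13]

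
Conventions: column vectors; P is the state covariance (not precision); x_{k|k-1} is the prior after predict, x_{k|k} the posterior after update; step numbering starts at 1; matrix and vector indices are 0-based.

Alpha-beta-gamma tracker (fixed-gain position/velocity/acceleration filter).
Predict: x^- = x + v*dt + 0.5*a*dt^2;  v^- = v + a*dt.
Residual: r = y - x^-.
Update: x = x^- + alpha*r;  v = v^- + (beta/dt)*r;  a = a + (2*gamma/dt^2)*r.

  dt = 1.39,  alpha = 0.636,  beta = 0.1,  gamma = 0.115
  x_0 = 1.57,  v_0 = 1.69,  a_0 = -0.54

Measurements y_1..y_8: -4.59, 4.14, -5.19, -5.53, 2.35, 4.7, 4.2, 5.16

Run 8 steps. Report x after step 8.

step 1: x_pred=3.3974  r=-7.9874  x^+=-1.6826  v^+=0.3648  a^+=-1.4908
step 2: x_pred=-2.6158  r=6.7558  x^+=1.6809  v^+=-1.2215  a^+=-0.6866
step 3: x_pred=-0.6803  r=-4.5097  x^+=-3.5485  v^+=-2.5003  a^+=-1.2235
step 4: x_pred=-8.2058  r=2.6758  x^+=-6.5040  v^+=-4.0084  a^+=-0.9049
step 5: x_pred=-12.9499  r=15.2999  x^+=-3.2192  v^+=-4.1656  a^+=0.9164
step 6: x_pred=-8.1240  r=12.8240  x^+=0.0321  v^+=-1.9692  a^+=2.4430
step 7: x_pred=-0.3451  r=4.5451  x^+=2.5456  v^+=1.7535  a^+=2.9840
step 8: x_pred=7.8657  r=-2.7057  x^+=6.1449  v^+=5.7067  a^+=2.6619

x_post = 6.1449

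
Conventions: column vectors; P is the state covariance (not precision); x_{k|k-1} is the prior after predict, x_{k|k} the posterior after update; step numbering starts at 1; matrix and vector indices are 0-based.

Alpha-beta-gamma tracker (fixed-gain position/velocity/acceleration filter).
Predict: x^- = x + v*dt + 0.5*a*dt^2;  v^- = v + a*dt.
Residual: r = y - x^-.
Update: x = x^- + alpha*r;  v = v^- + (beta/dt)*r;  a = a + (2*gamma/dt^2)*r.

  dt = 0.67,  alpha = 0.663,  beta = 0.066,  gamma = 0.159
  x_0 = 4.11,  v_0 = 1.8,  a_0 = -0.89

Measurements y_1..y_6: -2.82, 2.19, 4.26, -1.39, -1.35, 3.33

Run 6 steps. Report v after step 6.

v_post = -1.4161

step 1: x_pred=5.1162  r=-7.9362  x^+=-0.1455  v^+=0.4219  a^+=-6.5120
step 2: x_pred=-1.3244  r=3.5144  x^+=1.0056  v^+=-3.5949  a^+=-4.0224
step 3: x_pred=-2.3058  r=6.5658  x^+=2.0473  v^+=-5.6432  a^+=0.6288
step 4: x_pred=-1.5925  r=0.2025  x^+=-1.4582  v^+=-5.2019  a^+=0.7722
step 5: x_pred=-4.7702  r=3.4202  x^+=-2.5026  v^+=-4.3476  a^+=3.1951
step 6: x_pred=-4.6984  r=8.0284  x^+=0.6244  v^+=-1.4161  a^+=8.8824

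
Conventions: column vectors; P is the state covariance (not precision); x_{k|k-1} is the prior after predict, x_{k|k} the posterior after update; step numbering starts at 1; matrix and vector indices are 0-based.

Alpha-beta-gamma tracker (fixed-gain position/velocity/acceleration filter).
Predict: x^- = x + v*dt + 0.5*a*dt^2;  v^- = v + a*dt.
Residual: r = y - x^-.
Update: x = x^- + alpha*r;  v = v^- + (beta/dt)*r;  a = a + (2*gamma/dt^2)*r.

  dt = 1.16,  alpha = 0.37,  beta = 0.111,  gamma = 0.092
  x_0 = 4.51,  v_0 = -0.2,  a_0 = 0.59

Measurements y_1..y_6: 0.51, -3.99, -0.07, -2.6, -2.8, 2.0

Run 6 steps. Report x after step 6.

x_post = -4.9601

step 1: x_pred=4.6750  r=-4.1650  x^+=3.1339  v^+=0.0859  a^+=0.0205
step 2: x_pred=3.2473  r=-7.2373  x^+=0.5695  v^+=-0.5829  a^+=-0.9692
step 3: x_pred=-0.7588  r=0.6888  x^+=-0.5039  v^+=-1.6412  a^+=-0.8750
step 4: x_pred=-2.9965  r=0.3965  x^+=-2.8498  v^+=-2.6183  a^+=-0.8208
step 5: x_pred=-6.4392  r=3.6392  x^+=-5.0927  v^+=-3.2222  a^+=-0.3231
step 6: x_pred=-9.0478  r=11.0478  x^+=-4.9601  v^+=-2.5398  a^+=1.1876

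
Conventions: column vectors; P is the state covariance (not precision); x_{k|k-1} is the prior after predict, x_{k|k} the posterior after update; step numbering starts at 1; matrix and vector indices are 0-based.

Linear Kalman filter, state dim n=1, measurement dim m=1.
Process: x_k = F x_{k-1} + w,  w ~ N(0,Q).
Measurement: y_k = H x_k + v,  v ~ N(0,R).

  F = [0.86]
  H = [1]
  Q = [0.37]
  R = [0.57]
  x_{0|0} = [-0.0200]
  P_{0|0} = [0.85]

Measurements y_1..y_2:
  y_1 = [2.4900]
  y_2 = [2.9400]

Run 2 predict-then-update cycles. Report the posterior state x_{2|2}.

x_post = [2.1937]

step 1: x^-=[-0.0172]  P^-=[0.9987]  S=[1.5687]  K=[0.6366]  nu=[2.5072]  x^+=[1.5790]  P^+=[0.3629]
step 2: x^-=[1.3579]  P^-=[0.6384]  S=[1.2084]  K=[0.5283]  nu=[1.5821]  x^+=[2.1937]  P^+=[0.3011]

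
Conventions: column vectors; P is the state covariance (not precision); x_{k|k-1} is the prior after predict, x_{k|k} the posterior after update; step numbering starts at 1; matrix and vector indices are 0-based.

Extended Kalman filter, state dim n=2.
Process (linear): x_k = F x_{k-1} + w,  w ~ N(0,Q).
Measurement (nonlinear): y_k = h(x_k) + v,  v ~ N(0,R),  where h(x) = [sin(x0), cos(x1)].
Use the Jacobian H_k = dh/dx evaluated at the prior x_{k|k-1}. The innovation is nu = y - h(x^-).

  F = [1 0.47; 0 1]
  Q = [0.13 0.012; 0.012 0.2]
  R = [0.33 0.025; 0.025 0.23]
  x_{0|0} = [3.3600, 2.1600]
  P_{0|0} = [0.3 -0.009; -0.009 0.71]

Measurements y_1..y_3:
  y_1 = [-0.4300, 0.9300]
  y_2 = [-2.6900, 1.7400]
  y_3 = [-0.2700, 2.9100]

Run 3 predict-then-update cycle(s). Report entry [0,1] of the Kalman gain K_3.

K[0,1] = -0.1828

step 1: x^-=[4.3752, 2.1600]  P^-=[0.5784 0.3367; 0.3367 0.9100]  H_jac=[-0.3308 0.0000; 0.0000 -0.8314]  S=[0.3933 0.1176; 0.1176 0.8590]  K=[-0.4057 -0.2703; -0.0207 -0.8779]  nu=[0.5137, 1.4857]  x^+=[3.7652, 0.8450]  P^+=[0.4251 0.0870; 0.0870 0.2435]
step 2: x^-=[4.1623, 0.8450]  P^-=[0.6906 0.2134; 0.2134 0.4435]  H_jac=[-0.5227 0.0000; 0.0000 -0.7480]  S=[0.5187 0.1085; 0.1085 0.4781]  K=[-0.6573 -0.1848; -0.0735 -0.6771]  nu=[-1.8375, 1.0763]  x^+=[5.1713, 0.2513]  P^+=[0.4238 0.0788; 0.0788 0.2107]
step 3: x^-=[5.2894, 0.2513]  P^-=[0.6744 0.1898; 0.1898 0.4107]  H_jac=[0.5456 0.0000; 0.0000 -0.2487]  S=[0.5307 -0.0008; -0.0008 0.2554]  K=[0.6930 -0.1828; 0.1945 -0.3993]  nu=[0.5681, 1.9414]  x^+=[5.3283, -0.4134]  P^+=[0.4108 0.0994; 0.0994 0.3497]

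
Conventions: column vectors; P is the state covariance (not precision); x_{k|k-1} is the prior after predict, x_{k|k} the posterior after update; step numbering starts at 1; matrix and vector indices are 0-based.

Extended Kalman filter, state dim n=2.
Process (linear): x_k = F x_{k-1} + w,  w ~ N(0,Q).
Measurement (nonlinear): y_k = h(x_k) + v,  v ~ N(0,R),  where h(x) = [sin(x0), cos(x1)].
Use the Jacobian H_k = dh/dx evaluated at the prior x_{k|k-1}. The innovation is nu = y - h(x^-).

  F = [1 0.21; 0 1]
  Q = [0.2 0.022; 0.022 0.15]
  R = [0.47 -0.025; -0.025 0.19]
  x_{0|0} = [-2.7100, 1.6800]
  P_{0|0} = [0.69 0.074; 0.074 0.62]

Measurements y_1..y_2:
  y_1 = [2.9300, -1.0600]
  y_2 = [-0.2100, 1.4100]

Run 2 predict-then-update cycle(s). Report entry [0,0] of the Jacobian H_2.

H_jac[0,0] = -0.4308

step 1: x^-=[-2.3572, 1.6800]  P^-=[0.9484 0.2262; 0.2262 0.7700]  H_jac=[-0.7078 0.0000; 0.0000 -0.9940]  S=[0.9452 0.1342; 0.1342 0.9509]  K=[-0.6905 -0.1390; -0.0563 -0.7970]  nu=[3.6364, -0.9510]  x^+=[-4.7360, 2.2334]  P^+=[0.4536 0.0092; 0.0092 0.1509]
step 2: x^-=[-4.2670, 2.2334]  P^-=[0.6641 0.0629; 0.0629 0.3009]  H_jac=[-0.4308 0.0000; 0.0000 -0.7884]  S=[0.5933 -0.0036; -0.0036 0.3771]  K=[-0.4831 -0.1362; -0.0495 -0.6297]  nu=[-1.1124, 2.0252]  x^+=[-4.0053, 1.0132]  P^+=[0.5191 0.0175; 0.0175 0.1502]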